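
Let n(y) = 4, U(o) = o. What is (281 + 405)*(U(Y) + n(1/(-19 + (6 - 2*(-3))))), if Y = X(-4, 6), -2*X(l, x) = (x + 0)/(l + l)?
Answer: 12005/4 ≈ 3001.3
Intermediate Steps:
X(l, x) = -x/(4*l) (X(l, x) = -(x + 0)/(2*(l + l)) = -x/(2*(2*l)) = -x*1/(2*l)/2 = -x/(4*l))
Y = 3/8 (Y = -¼*6/(-4) = -¼*6*(-¼) = 3/8 ≈ 0.37500)
(281 + 405)*(U(Y) + n(1/(-19 + (6 - 2*(-3))))) = (281 + 405)*(3/8 + 4) = 686*(35/8) = 12005/4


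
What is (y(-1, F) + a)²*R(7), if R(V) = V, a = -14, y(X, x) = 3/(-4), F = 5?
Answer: 24367/16 ≈ 1522.9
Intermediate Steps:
y(X, x) = -¾ (y(X, x) = 3*(-¼) = -¾)
(y(-1, F) + a)²*R(7) = (-¾ - 14)²*7 = (-59/4)²*7 = (3481/16)*7 = 24367/16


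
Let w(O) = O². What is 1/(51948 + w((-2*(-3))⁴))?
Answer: 1/1731564 ≈ 5.7751e-7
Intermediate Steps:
1/(51948 + w((-2*(-3))⁴)) = 1/(51948 + ((-2*(-3))⁴)²) = 1/(51948 + (6⁴)²) = 1/(51948 + 1296²) = 1/(51948 + 1679616) = 1/1731564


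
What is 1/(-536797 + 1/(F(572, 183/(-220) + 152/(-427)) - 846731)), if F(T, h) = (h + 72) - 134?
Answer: -79547846001/42701045089892737 ≈ -1.8629e-6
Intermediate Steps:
F(T, h) = -62 + h (F(T, h) = (72 + h) - 134 = -62 + h)
1/(-536797 + 1/(F(572, 183/(-220) + 152/(-427)) - 846731)) = 1/(-536797 + 1/((-62 + (183/(-220) + 152/(-427))) - 846731)) = 1/(-536797 + 1/((-62 + (183*(-1/220) + 152*(-1/427))) - 846731)) = 1/(-536797 + 1/((-62 + (-183/220 - 152/427)) - 846731)) = 1/(-536797 + 1/((-62 - 111581/93940) - 846731)) = 1/(-536797 + 1/(-5935861/93940 - 846731)) = 1/(-536797 + 1/(-79547846001/93940)) = 1/(-536797 - 93940/79547846001) = 1/(-42701045089892737/79547846001) = -79547846001/42701045089892737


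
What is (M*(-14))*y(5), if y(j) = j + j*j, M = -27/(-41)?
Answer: -11340/41 ≈ -276.59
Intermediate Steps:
M = 27/41 (M = -27*(-1/41) = 27/41 ≈ 0.65854)
y(j) = j + j²
(M*(-14))*y(5) = ((27/41)*(-14))*(5*(1 + 5)) = -1890*6/41 = -378/41*30 = -11340/41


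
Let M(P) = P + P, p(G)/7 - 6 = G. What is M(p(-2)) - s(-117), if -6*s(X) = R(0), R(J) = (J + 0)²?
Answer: 56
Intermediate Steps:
p(G) = 42 + 7*G
M(P) = 2*P
R(J) = J²
s(X) = 0 (s(X) = -⅙*0² = -⅙*0 = 0)
M(p(-2)) - s(-117) = 2*(42 + 7*(-2)) - 1*0 = 2*(42 - 14) + 0 = 2*28 + 0 = 56 + 0 = 56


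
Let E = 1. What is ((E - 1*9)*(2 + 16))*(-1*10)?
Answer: 1440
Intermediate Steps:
((E - 1*9)*(2 + 16))*(-1*10) = ((1 - 1*9)*(2 + 16))*(-1*10) = ((1 - 9)*18)*(-10) = -8*18*(-10) = -144*(-10) = 1440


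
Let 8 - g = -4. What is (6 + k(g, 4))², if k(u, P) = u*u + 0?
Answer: 22500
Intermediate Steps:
g = 12 (g = 8 - 1*(-4) = 8 + 4 = 12)
k(u, P) = u² (k(u, P) = u² + 0 = u²)
(6 + k(g, 4))² = (6 + 12²)² = (6 + 144)² = 150² = 22500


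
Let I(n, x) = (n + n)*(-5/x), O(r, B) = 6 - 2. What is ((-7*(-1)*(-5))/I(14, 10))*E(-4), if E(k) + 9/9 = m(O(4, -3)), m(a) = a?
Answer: 15/2 ≈ 7.5000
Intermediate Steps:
O(r, B) = 4
E(k) = 3 (E(k) = -1 + 4 = 3)
I(n, x) = -10*n/x (I(n, x) = (2*n)*(-5/x) = -10*n/x)
((-7*(-1)*(-5))/I(14, 10))*E(-4) = ((-7*(-1)*(-5))/((-10*14/10)))*3 = ((7*(-5))/((-10*14*⅒)))*3 = -35/(-14)*3 = -35*(-1/14)*3 = (5/2)*3 = 15/2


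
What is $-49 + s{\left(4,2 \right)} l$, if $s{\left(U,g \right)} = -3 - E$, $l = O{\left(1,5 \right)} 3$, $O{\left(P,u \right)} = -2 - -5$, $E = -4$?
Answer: $-40$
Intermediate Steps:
$O{\left(P,u \right)} = 3$ ($O{\left(P,u \right)} = -2 + 5 = 3$)
$l = 9$ ($l = 3 \cdot 3 = 9$)
$s{\left(U,g \right)} = 1$ ($s{\left(U,g \right)} = -3 - -4 = -3 + 4 = 1$)
$-49 + s{\left(4,2 \right)} l = -49 + 1 \cdot 9 = -49 + 9 = -40$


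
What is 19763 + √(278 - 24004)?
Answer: 19763 + I*√23726 ≈ 19763.0 + 154.03*I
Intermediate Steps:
19763 + √(278 - 24004) = 19763 + √(-23726) = 19763 + I*√23726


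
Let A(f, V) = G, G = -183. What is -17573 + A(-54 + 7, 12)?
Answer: -17756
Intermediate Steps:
A(f, V) = -183
-17573 + A(-54 + 7, 12) = -17573 - 183 = -17756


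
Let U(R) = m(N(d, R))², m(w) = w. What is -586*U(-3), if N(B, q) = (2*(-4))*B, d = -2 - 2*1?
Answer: -600064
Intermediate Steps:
d = -4 (d = -2 - 2 = -4)
N(B, q) = -8*B
U(R) = 1024 (U(R) = (-8*(-4))² = 32² = 1024)
-586*U(-3) = -586*1024 = -600064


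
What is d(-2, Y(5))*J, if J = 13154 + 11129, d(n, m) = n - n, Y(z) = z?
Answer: 0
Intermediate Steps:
d(n, m) = 0
J = 24283
d(-2, Y(5))*J = 0*24283 = 0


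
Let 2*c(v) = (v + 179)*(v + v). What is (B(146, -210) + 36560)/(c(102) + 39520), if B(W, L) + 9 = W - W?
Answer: 36551/68182 ≈ 0.53608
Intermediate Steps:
B(W, L) = -9 (B(W, L) = -9 + (W - W) = -9 + 0 = -9)
c(v) = v*(179 + v) (c(v) = ((v + 179)*(v + v))/2 = ((179 + v)*(2*v))/2 = (2*v*(179 + v))/2 = v*(179 + v))
(B(146, -210) + 36560)/(c(102) + 39520) = (-9 + 36560)/(102*(179 + 102) + 39520) = 36551/(102*281 + 39520) = 36551/(28662 + 39520) = 36551/68182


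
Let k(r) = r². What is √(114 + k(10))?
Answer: √214 ≈ 14.629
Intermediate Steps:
√(114 + k(10)) = √(114 + 10²) = √(114 + 100) = √214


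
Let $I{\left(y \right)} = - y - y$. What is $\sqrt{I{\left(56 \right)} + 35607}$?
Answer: $\sqrt{35495} \approx 188.4$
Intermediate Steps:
$I{\left(y \right)} = - 2 y$
$\sqrt{I{\left(56 \right)} + 35607} = \sqrt{\left(-2\right) 56 + 35607} = \sqrt{-112 + 35607} = \sqrt{35495}$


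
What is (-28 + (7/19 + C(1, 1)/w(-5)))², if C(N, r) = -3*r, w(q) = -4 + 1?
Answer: 256036/361 ≈ 709.24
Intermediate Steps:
w(q) = -3
(-28 + (7/19 + C(1, 1)/w(-5)))² = (-28 + (7/19 - 3*1/(-3)))² = (-28 + (7*(1/19) - 3*(-⅓)))² = (-28 + (7/19 + 1))² = (-28 + 26/19)² = (-506/19)² = 256036/361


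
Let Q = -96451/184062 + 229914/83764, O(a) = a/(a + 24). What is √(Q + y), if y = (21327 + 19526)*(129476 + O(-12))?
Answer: √19645947972904217538379719273/1927221171 ≈ 72729.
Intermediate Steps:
O(a) = a/(24 + a)
Q = 4279913638/1927221171 (Q = -96451*1/184062 + 229914*(1/83764) = -96451/184062 + 114957/41882 = 4279913638/1927221171 ≈ 2.2208)
y = 5289442175 (y = (21327 + 19526)*(129476 - 12/(24 - 12)) = 40853*(129476 - 12/12) = 40853*(129476 - 12*1/12) = 40853*(129476 - 1) = 40853*129475 = 5289442175)
√(Q + y) = √(4279913638/1927221171 + 5289442175) = √(10193924946720200563/1927221171) = √19645947972904217538379719273/1927221171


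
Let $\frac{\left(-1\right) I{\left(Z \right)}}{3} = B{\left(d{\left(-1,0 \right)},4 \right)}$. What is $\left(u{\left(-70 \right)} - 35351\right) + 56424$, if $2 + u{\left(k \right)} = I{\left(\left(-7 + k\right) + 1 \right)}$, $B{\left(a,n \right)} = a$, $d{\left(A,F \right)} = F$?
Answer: $21071$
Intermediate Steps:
$I{\left(Z \right)} = 0$ ($I{\left(Z \right)} = \left(-3\right) 0 = 0$)
$u{\left(k \right)} = -2$ ($u{\left(k \right)} = -2 + 0 = -2$)
$\left(u{\left(-70 \right)} - 35351\right) + 56424 = \left(-2 - 35351\right) + 56424 = -35353 + 56424 = 21071$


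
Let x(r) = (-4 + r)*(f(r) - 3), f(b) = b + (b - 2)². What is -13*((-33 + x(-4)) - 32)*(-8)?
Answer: -30888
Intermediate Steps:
f(b) = b + (-2 + b)²
x(r) = (-4 + r)*(-3 + r + (-2 + r)²) (x(r) = (-4 + r)*((r + (-2 + r)²) - 3) = (-4 + r)*(-3 + r + (-2 + r)²))
-13*((-33 + x(-4)) - 32)*(-8) = -13*((-33 + (-4 + (-4)³ - 7*(-4)² + 13*(-4))) - 32)*(-8) = -13*((-33 + (-4 - 64 - 7*16 - 52)) - 32)*(-8) = -13*((-33 + (-4 - 64 - 112 - 52)) - 32)*(-8) = -13*((-33 - 232) - 32)*(-8) = -13*(-265 - 32)*(-8) = -(-3861)*(-8) = -13*2376 = -30888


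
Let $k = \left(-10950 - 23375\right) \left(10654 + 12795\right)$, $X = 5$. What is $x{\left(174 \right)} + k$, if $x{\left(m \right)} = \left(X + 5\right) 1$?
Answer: $-804886915$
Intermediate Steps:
$x{\left(m \right)} = 10$ ($x{\left(m \right)} = \left(5 + 5\right) 1 = 10 \cdot 1 = 10$)
$k = -804886925$ ($k = \left(-34325\right) 23449 = -804886925$)
$x{\left(174 \right)} + k = 10 - 804886925 = -804886915$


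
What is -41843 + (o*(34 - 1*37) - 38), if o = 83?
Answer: -42130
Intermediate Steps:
-41843 + (o*(34 - 1*37) - 38) = -41843 + (83*(34 - 1*37) - 38) = -41843 + (83*(34 - 37) - 38) = -41843 + (83*(-3) - 38) = -41843 + (-249 - 38) = -41843 - 287 = -42130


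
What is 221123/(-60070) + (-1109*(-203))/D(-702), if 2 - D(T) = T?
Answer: 6683854149/21144640 ≈ 316.10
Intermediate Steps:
D(T) = 2 - T
221123/(-60070) + (-1109*(-203))/D(-702) = 221123/(-60070) + (-1109*(-203))/(2 - 1*(-702)) = 221123*(-1/60070) + 225127/(2 + 702) = -221123/60070 + 225127/704 = 6683854149/21144640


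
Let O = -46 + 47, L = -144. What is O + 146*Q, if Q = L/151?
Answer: -20873/151 ≈ -138.23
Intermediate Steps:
Q = -144/151 ≈ -0.95364
O = 1
O + 146*Q = 1 + 146*(-144/151) = 1 - 21024/151 = -20873/151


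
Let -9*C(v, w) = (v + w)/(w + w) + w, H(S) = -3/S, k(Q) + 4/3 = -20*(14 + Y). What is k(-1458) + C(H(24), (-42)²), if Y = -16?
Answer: -39979295/254016 ≈ -157.39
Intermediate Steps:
k(Q) = 116/3 (k(Q) = -4/3 - 20*(14 - 16) = -4/3 - 20*(-2) = -4/3 + 40 = 116/3)
C(v, w) = -w/9 - (v + w)/(18*w) (C(v, w) = -((v + w)/(w + w) + w)/9 = -((v + w)/((2*w)) + w)/9 = -((v + w)*(1/(2*w)) + w)/9 = -((v + w)/(2*w) + w)/9 = -(w + (v + w)/(2*w))/9 = -w/9 - (v + w)/(18*w))
k(-1458) + C(H(24), (-42)²) = 116/3 + (-(-3)/24 - 1*(-42)²*(1 + 2*(-42)²))/(18*((-42)²)) = 116/3 + (1/18)*(-(-3)/24 - 1*1764*(1 + 2*1764))/1764 = 116/3 + (1/18)*(1/1764)*(-1*(-⅛) - 1*1764*(1 + 3528)) = 116/3 + (1/18)*(1/1764)*(⅛ - 1*1764*3529) = 116/3 + (1/18)*(1/1764)*(⅛ - 6225156) = 116/3 + (1/18)*(1/1764)*(-49801247/8) = 116/3 - 49801247/254016 = -39979295/254016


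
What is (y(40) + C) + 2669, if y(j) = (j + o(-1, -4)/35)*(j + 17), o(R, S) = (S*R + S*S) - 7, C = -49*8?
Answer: 160236/35 ≈ 4578.2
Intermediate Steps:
C = -392
o(R, S) = -7 + S² + R*S (o(R, S) = (R*S + S²) - 7 = (S² + R*S) - 7 = -7 + S² + R*S)
y(j) = (17 + j)*(13/35 + j) (y(j) = (j + (-7 + (-4)² - 1*(-4))/35)*(j + 17) = (j + (-7 + 16 + 4)*(1/35))*(17 + j) = (j + 13*(1/35))*(17 + j) = (j + 13/35)*(17 + j) = (13/35 + j)*(17 + j) = (17 + j)*(13/35 + j))
(y(40) + C) + 2669 = ((221/35 + 40² + (608/35)*40) - 392) + 2669 = ((221/35 + 1600 + 4864/7) - 392) + 2669 = (80541/35 - 392) + 2669 = 66821/35 + 2669 = 160236/35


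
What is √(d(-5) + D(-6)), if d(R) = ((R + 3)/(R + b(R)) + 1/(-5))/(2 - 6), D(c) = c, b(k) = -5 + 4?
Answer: I*√5430/30 ≈ 2.4563*I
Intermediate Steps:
b(k) = -1
d(R) = 1/20 - (3 + R)/(4*(-1 + R)) (d(R) = ((R + 3)/(R - 1) + 1/(-5))/(2 - 6) = ((3 + R)/(-1 + R) - ⅕)/(-4) = ((3 + R)/(-1 + R) - ⅕)*(-¼) = (-⅕ + (3 + R)/(-1 + R))*(-¼) = 1/20 - (3 + R)/(4*(-1 + R)))
√(d(-5) + D(-6)) = √((-4 - 1*(-5))/(5*(-1 - 5)) - 6) = √((⅕)*(-4 + 5)/(-6) - 6) = √((⅕)*(-⅙)*1 - 6) = √(-1/30 - 6) = √(-181/30) = I*√5430/30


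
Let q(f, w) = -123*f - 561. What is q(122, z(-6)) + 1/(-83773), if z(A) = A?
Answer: -1304094292/83773 ≈ -15567.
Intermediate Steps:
q(f, w) = -561 - 123*f
q(122, z(-6)) + 1/(-83773) = (-561 - 123*122) + 1/(-83773) = (-561 - 15006) - 1/83773 = -15567 - 1/83773 = -1304094292/83773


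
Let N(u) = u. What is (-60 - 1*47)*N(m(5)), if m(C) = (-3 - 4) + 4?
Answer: 321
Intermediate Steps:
m(C) = -3 (m(C) = -7 + 4 = -3)
(-60 - 1*47)*N(m(5)) = (-60 - 1*47)*(-3) = (-60 - 47)*(-3) = -107*(-3) = 321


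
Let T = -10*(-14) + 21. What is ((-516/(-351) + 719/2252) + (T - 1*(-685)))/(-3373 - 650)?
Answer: -223378931/1059996132 ≈ -0.21074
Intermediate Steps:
T = 161 (T = 140 + 21 = 161)
((-516/(-351) + 719/2252) + (T - 1*(-685)))/(-3373 - 650) = ((-516/(-351) + 719/2252) + (161 - 1*(-685)))/(-3373 - 650) = ((-516*(-1/351) + 719*(1/2252)) + (161 + 685))/(-4023) = ((172/117 + 719/2252) + 846)*(-1/4023) = (471467/263484 + 846)*(-1/4023) = (223378931/263484)*(-1/4023) = -223378931/1059996132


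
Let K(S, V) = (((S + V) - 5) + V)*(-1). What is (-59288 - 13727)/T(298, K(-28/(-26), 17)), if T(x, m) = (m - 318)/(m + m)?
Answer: -11419546/905 ≈ -12618.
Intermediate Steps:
K(S, V) = 5 - S - 2*V (K(S, V) = ((-5 + S + V) + V)*(-1) = (-5 + S + 2*V)*(-1) = 5 - S - 2*V)
T(x, m) = (-318 + m)/(2*m) (T(x, m) = (-318 + m)/((2*m)) = (-318 + m)*(1/(2*m)) = (-318 + m)/(2*m))
(-59288 - 13727)/T(298, K(-28/(-26), 17)) = (-59288 - 13727)/(((-318 + (5 - (-28)/(-26) - 2*17))/(2*(5 - (-28)/(-26) - 2*17)))) = -73015*2*(5 - (-28)*(-1)/26 - 34)/(-318 + (5 - (-28)*(-1)/26 - 34)) = -73015*2*(5 - 1*14/13 - 34)/(-318 + (5 - 1*14/13 - 34)) = -73015*2*(5 - 14/13 - 34)/(-318 + (5 - 14/13 - 34)) = -73015*(-782/(13*(-318 - 391/13))) = -73015/((½)*(-13/391)*(-4525/13)) = -73015/4525/782 = -73015*782/4525 = -11419546/905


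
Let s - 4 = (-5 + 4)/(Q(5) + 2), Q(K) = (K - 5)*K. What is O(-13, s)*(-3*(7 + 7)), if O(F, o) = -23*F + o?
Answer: -12705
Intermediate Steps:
Q(K) = K*(-5 + K) (Q(K) = (-5 + K)*K = K*(-5 + K))
s = 7/2 (s = 4 + (-5 + 4)/(5*(-5 + 5) + 2) = 4 - 1/(5*0 + 2) = 4 - 1/(0 + 2) = 4 - 1/2 = 4 - 1*½ = 4 - ½ = 7/2 ≈ 3.5000)
O(F, o) = o - 23*F
O(-13, s)*(-3*(7 + 7)) = (7/2 - 23*(-13))*(-3*(7 + 7)) = (7/2 + 299)*(-3*14) = (605/2)*(-42) = -12705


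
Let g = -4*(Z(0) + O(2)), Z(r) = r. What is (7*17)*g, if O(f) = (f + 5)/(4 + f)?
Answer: -1666/3 ≈ -555.33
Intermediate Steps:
O(f) = (5 + f)/(4 + f)
g = -14/3 (g = -4*(0 + (5 + 2)/(4 + 2)) = -4*(0 + 7/6) = -4*7/6 = -14/3 ≈ -4.6667)
(7*17)*g = (7*17)*(-14/3) = 119*(-14/3) = -1666/3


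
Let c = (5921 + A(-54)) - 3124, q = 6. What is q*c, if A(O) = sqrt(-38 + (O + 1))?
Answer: 16782 + 6*I*sqrt(91) ≈ 16782.0 + 57.236*I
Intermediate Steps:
A(O) = sqrt(-37 + O) (A(O) = sqrt(-38 + (1 + O)) = sqrt(-37 + O))
c = 2797 + I*sqrt(91) (c = (5921 + sqrt(-37 - 54)) - 3124 = (5921 + sqrt(-91)) - 3124 = (5921 + I*sqrt(91)) - 3124 = 2797 + I*sqrt(91) ≈ 2797.0 + 9.5394*I)
q*c = 6*(2797 + I*sqrt(91)) = 16782 + 6*I*sqrt(91)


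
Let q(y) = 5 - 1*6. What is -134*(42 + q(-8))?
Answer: -5494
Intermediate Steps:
q(y) = -1 (q(y) = 5 - 6 = -1)
-134*(42 + q(-8)) = -134*(42 - 1) = -134*41 = -5494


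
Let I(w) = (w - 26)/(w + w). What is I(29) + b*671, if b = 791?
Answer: 30784141/58 ≈ 5.3076e+5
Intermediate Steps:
I(w) = (-26 + w)/(2*w) (I(w) = (-26 + w)/((2*w)) = (-26 + w)*(1/(2*w)) = (-26 + w)/(2*w))
I(29) + b*671 = (½)*(-26 + 29)/29 + 791*671 = (½)*(1/29)*3 + 530761 = 3/58 + 530761 = 30784141/58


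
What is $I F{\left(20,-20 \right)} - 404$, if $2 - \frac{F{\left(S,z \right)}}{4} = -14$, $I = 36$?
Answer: $1900$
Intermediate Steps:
$F{\left(S,z \right)} = 64$ ($F{\left(S,z \right)} = 8 - -56 = 8 + 56 = 64$)
$I F{\left(20,-20 \right)} - 404 = 36 \cdot 64 - 404 = 2304 - 404 = 1900$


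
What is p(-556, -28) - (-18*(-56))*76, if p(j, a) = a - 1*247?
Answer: -76883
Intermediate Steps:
p(j, a) = -247 + a (p(j, a) = a - 247 = -247 + a)
p(-556, -28) - (-18*(-56))*76 = (-247 - 28) - (-18*(-56))*76 = -275 - 1008*76 = -275 - 1*76608 = -275 - 76608 = -76883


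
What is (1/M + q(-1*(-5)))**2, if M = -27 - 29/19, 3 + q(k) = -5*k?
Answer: 230888025/293764 ≈ 785.96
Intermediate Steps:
q(k) = -3 - 5*k
M = -542/19 (M = -27 - 29*1/19 = -27 - 29/19 = -542/19 ≈ -28.526)
(1/M + q(-1*(-5)))**2 = (1/(-542/19) + (-3 - (-5)*(-5)))**2 = (-19/542 + (-3 - 5*5))**2 = (-19/542 + (-3 - 25))**2 = (-19/542 - 28)**2 = (-15195/542)**2 = 230888025/293764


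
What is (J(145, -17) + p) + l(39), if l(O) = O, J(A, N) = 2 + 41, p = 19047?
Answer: 19129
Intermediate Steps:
J(A, N) = 43
(J(145, -17) + p) + l(39) = (43 + 19047) + 39 = 19090 + 39 = 19129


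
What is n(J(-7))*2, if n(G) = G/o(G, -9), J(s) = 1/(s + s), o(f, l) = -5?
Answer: 1/35 ≈ 0.028571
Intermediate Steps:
J(s) = 1/(2*s)
n(G) = -G/5 (n(G) = G/(-5) = G*(-⅕) = -G/5)
n(J(-7))*2 = -1/(10*(-7))*2 = -(-1)/(10*7)*2 = -⅕*(-1/14)*2 = (1/70)*2 = 1/35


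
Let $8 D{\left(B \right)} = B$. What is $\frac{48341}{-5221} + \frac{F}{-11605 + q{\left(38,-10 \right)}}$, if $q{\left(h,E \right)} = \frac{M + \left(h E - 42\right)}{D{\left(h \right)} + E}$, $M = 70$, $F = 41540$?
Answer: $- \frac{16267366417}{1265032637} \approx -12.859$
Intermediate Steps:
$D{\left(B \right)} = \frac{B}{8}$
$q{\left(h,E \right)} = \frac{28 + E h}{E + \frac{h}{8}}$ ($q{\left(h,E \right)} = \frac{70 + \left(h E - 42\right)}{\frac{h}{8} + E} = \frac{70 + \left(E h - 42\right)}{E + \frac{h}{8}} = \frac{70 + \left(-42 + E h\right)}{E + \frac{h}{8}} = \frac{28 + E h}{E + \frac{h}{8}}$)
$\frac{48341}{-5221} + \frac{F}{-11605 + q{\left(38,-10 \right)}} = \frac{48341}{-5221} + \frac{41540}{-11605 + \frac{8 \left(28 - 380\right)}{38 + 8 \left(-10\right)}} = 48341 \left(- \frac{1}{5221}\right) + \frac{41540}{-11605 + \frac{8 \left(28 - 380\right)}{38 - 80}} = - \frac{48341}{5221} + \frac{41540}{-11605 + 8 \frac{1}{-42} \left(-352\right)} = - \frac{48341}{5221} + \frac{41540}{-11605 + 8 \left(- \frac{1}{42}\right) \left(-352\right)} = - \frac{48341}{5221} + \frac{41540}{-11605 + \frac{1408}{21}} = - \frac{48341}{5221} + \frac{41540}{- \frac{242297}{21}} = - \frac{48341}{5221} + 41540 \left(- \frac{21}{242297}\right) = - \frac{48341}{5221} - \frac{872340}{242297} = - \frac{16267366417}{1265032637}$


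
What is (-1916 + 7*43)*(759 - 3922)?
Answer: 5108245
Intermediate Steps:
(-1916 + 7*43)*(759 - 3922) = (-1916 + 301)*(-3163) = -1615*(-3163) = 5108245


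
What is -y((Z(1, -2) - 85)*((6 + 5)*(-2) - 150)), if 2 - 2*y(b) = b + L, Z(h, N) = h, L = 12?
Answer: 7229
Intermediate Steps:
y(b) = -5 - b/2 (y(b) = 1 - (b + 12)/2 = 1 - (12 + b)/2 = 1 + (-6 - b/2) = -5 - b/2)
-y((Z(1, -2) - 85)*((6 + 5)*(-2) - 150)) = -(-5 - (1 - 85)*((6 + 5)*(-2) - 150)/2) = -(-5 - (-42)*(11*(-2) - 150)) = -(-5 - (-42)*(-22 - 150)) = -(-5 - (-42)*(-172)) = -(-5 - 1/2*14448) = -(-5 - 7224) = -1*(-7229) = 7229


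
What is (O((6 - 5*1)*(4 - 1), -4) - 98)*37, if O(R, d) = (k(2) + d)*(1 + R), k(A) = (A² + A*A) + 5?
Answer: -2294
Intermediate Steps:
k(A) = 5 + 2*A² (k(A) = (A² + A²) + 5 = 2*A² + 5 = 5 + 2*A²)
O(R, d) = (1 + R)*(13 + d) (O(R, d) = ((5 + 2*2²) + d)*(1 + R) = ((5 + 2*4) + d)*(1 + R) = ((5 + 8) + d)*(1 + R) = (13 + d)*(1 + R) = (1 + R)*(13 + d))
(O((6 - 5*1)*(4 - 1), -4) - 98)*37 = ((13 - 4 + 13*((6 - 5*1)*(4 - 1)) + ((6 - 5*1)*(4 - 1))*(-4)) - 98)*37 = ((13 - 4 + 13*((6 - 5)*3) + ((6 - 5)*3)*(-4)) - 98)*37 = ((13 - 4 + 13*(1*3) + (1*3)*(-4)) - 98)*37 = ((13 - 4 + 13*3 + 3*(-4)) - 98)*37 = ((13 - 4 + 39 - 12) - 98)*37 = (36 - 98)*37 = -62*37 = -2294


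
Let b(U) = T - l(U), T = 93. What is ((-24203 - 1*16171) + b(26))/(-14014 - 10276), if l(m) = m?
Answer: 40307/24290 ≈ 1.6594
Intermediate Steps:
b(U) = 93 - U
((-24203 - 1*16171) + b(26))/(-14014 - 10276) = ((-24203 - 1*16171) + (93 - 1*26))/(-14014 - 10276) = ((-24203 - 16171) + (93 - 26))/(-24290) = (-40374 + 67)*(-1/24290) = -40307*(-1/24290) = 40307/24290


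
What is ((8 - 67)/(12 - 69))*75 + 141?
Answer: 4154/19 ≈ 218.63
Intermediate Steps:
((8 - 67)/(12 - 69))*75 + 141 = -59/(-57)*75 + 141 = -59*(-1/57)*75 + 141 = (59/57)*75 + 141 = 1475/19 + 141 = 4154/19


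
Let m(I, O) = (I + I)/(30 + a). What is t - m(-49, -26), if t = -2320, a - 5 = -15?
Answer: -23151/10 ≈ -2315.1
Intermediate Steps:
a = -10 (a = 5 - 15 = -10)
m(I, O) = I/10 (m(I, O) = (I + I)/(30 - 10) = (2*I)/20 = (2*I)*(1/20) = I/10)
t - m(-49, -26) = -2320 - (-49)/10 = -2320 - 1*(-49/10) = -2320 + 49/10 = -23151/10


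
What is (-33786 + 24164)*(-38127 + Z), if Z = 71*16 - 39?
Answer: 356302660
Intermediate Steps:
Z = 1097 (Z = 1136 - 39 = 1097)
(-33786 + 24164)*(-38127 + Z) = (-33786 + 24164)*(-38127 + 1097) = -9622*(-37030) = 356302660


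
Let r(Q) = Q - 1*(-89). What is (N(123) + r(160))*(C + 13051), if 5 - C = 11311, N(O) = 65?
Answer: 547930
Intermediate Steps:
r(Q) = 89 + Q (r(Q) = Q + 89 = 89 + Q)
C = -11306 (C = 5 - 1*11311 = 5 - 11311 = -11306)
(N(123) + r(160))*(C + 13051) = (65 + (89 + 160))*(-11306 + 13051) = (65 + 249)*1745 = 314*1745 = 547930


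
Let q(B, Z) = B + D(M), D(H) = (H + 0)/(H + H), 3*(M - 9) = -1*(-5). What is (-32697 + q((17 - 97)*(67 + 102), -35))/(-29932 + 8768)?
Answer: 8403/3848 ≈ 2.1837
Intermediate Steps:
M = 32/3 (M = 9 + (-1*(-5))/3 = 9 + (⅓)*5 = 9 + 5/3 = 32/3 ≈ 10.667)
D(H) = ½ (D(H) = H/((2*H)) = H*(1/(2*H)) = ½)
q(B, Z) = ½ + B (q(B, Z) = B + ½ = ½ + B)
(-32697 + q((17 - 97)*(67 + 102), -35))/(-29932 + 8768) = (-32697 + (½ + (17 - 97)*(67 + 102)))/(-29932 + 8768) = (-32697 + (½ - 80*169))/(-21164) = (-32697 + (½ - 13520))*(-1/21164) = (-32697 - 27039/2)*(-1/21164) = -92433/2*(-1/21164) = 8403/3848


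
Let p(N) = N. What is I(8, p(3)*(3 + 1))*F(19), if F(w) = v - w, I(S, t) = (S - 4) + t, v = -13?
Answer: -512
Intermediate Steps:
I(S, t) = -4 + S + t (I(S, t) = (-4 + S) + t = -4 + S + t)
F(w) = -13 - w
I(8, p(3)*(3 + 1))*F(19) = (-4 + 8 + 3*(3 + 1))*(-13 - 1*19) = (-4 + 8 + 3*4)*(-13 - 19) = (-4 + 8 + 12)*(-32) = 16*(-32) = -512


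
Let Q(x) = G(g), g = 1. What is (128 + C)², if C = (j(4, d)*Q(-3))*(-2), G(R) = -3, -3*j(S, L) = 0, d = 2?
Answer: 16384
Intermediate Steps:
j(S, L) = 0 (j(S, L) = -⅓*0 = 0)
Q(x) = -3
C = 0 (C = (0*(-3))*(-2) = 0*(-2) = 0)
(128 + C)² = (128 + 0)² = 128² = 16384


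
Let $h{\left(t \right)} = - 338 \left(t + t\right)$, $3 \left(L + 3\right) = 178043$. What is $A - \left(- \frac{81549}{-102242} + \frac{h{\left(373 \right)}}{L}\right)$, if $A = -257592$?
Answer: $- \frac{2344384505831097}{9101276114} \approx -2.5759 \cdot 10^{5}$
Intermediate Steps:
$L = \frac{178034}{3}$ ($L = -3 + \frac{1}{3} \cdot 178043 = -3 + \frac{178043}{3} = \frac{178034}{3} \approx 59345.0$)
$h{\left(t \right)} = - 676 t$ ($h{\left(t \right)} = - 338 \cdot 2 t = - 676 t$)
$A - \left(- \frac{81549}{-102242} + \frac{h{\left(373 \right)}}{L}\right) = -257592 - \left(- \frac{81549}{-102242} + \frac{\left(-676\right) 373}{\frac{178034}{3}}\right) = -257592 - \left(\left(-81549\right) \left(- \frac{1}{102242}\right) - \frac{378222}{89017}\right) = -257592 - \left(\frac{81549}{102242} - \frac{378222}{89017}\right) = -257592 - - \frac{31410926391}{9101276114} = -257592 + \frac{31410926391}{9101276114} = - \frac{2344384505831097}{9101276114}$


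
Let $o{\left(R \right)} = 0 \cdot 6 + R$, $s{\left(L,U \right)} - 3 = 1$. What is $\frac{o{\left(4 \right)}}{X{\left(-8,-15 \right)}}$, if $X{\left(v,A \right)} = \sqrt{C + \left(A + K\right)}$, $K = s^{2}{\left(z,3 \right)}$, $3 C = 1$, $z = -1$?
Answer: $2 \sqrt{3} \approx 3.4641$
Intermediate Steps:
$s{\left(L,U \right)} = 4$ ($s{\left(L,U \right)} = 3 + 1 = 4$)
$C = \frac{1}{3}$ ($C = \frac{1}{3} \cdot 1 = \frac{1}{3} \approx 0.33333$)
$K = 16$ ($K = 4^{2} = 16$)
$o{\left(R \right)} = R$ ($o{\left(R \right)} = 0 + R = R$)
$X{\left(v,A \right)} = \sqrt{\frac{49}{3} + A}$ ($X{\left(v,A \right)} = \sqrt{\frac{1}{3} + \left(A + 16\right)} = \sqrt{\frac{1}{3} + \left(16 + A\right)} = \sqrt{\frac{49}{3} + A}$)
$\frac{o{\left(4 \right)}}{X{\left(-8,-15 \right)}} = \frac{4}{\frac{1}{3} \sqrt{147 + 9 \left(-15\right)}} = \frac{4}{\frac{1}{3} \sqrt{147 - 135}} = \frac{4}{\frac{1}{3} \sqrt{12}} = \frac{4}{\frac{1}{3} \cdot 2 \sqrt{3}} = \frac{4}{\frac{2}{3} \sqrt{3}} = 4 \frac{\sqrt{3}}{2} = 2 \sqrt{3}$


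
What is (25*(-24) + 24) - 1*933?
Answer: -1509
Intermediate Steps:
(25*(-24) + 24) - 1*933 = (-600 + 24) - 933 = -576 - 933 = -1509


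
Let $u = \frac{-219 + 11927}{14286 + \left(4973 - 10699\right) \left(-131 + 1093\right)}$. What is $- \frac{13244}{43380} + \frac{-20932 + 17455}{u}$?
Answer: $\frac{103586410780501}{63486630} \approx 1.6316 \cdot 10^{6}$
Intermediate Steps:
$u = - \frac{5854}{2747063}$ ($u = \frac{11708}{14286 - 5508412} = \frac{11708}{-5494126} = 11708 \left(- \frac{1}{5494126}\right) = - \frac{5854}{2747063} \approx -0.002131$)
$- \frac{13244}{43380} + \frac{-20932 + 17455}{u} = - \frac{13244}{43380} + \frac{-20932 + 17455}{- \frac{5854}{2747063}} = \left(-13244\right) \frac{1}{43380} - - \frac{9551538051}{5854} = - \frac{3311}{10845} + \frac{9551538051}{5854} = \frac{103586410780501}{63486630}$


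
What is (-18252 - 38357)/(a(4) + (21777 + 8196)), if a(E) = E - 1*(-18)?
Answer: -8087/4285 ≈ -1.8873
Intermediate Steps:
a(E) = 18 + E (a(E) = E + 18 = 18 + E)
(-18252 - 38357)/(a(4) + (21777 + 8196)) = (-18252 - 38357)/((18 + 4) + (21777 + 8196)) = -56609/(22 + 29973) = -56609/29995 = -56609*1/29995 = -8087/4285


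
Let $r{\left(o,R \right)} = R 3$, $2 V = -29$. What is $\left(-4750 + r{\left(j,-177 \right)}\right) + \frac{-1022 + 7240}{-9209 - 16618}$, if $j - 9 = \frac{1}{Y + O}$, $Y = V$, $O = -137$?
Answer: $- \frac{136398605}{25827} \approx -5281.2$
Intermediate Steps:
$V = - \frac{29}{2}$ ($V = \frac{1}{2} \left(-29\right) = - \frac{29}{2} \approx -14.5$)
$Y = - \frac{29}{2} \approx -14.5$
$j = \frac{2725}{303}$ ($j = 9 + \frac{1}{- \frac{29}{2} - 137} = 9 + \frac{1}{- \frac{303}{2}} = 9 - \frac{2}{303} = \frac{2725}{303} \approx 8.9934$)
$r{\left(o,R \right)} = 3 R$
$\left(-4750 + r{\left(j,-177 \right)}\right) + \frac{-1022 + 7240}{-9209 - 16618} = \left(-4750 + 3 \left(-177\right)\right) + \frac{-1022 + 7240}{-9209 - 16618} = \left(-4750 - 531\right) + \frac{6218}{-25827} = -5281 + 6218 \left(- \frac{1}{25827}\right) = -5281 - \frac{6218}{25827} = - \frac{136398605}{25827}$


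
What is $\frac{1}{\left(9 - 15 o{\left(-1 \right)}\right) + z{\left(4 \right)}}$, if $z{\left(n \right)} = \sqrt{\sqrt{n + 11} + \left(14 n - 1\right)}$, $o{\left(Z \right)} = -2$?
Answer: $\frac{1}{39 + \sqrt{55 + \sqrt{15}}} \approx 0.021426$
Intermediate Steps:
$z{\left(n \right)} = \sqrt{-1 + \sqrt{11 + n} + 14 n}$ ($z{\left(n \right)} = \sqrt{\sqrt{11 + n} + \left(-1 + 14 n\right)} = \sqrt{-1 + \sqrt{11 + n} + 14 n}$)
$\frac{1}{\left(9 - 15 o{\left(-1 \right)}\right) + z{\left(4 \right)}} = \frac{1}{\left(9 - -30\right) + \sqrt{-1 + \sqrt{11 + 4} + 14 \cdot 4}} = \frac{1}{\left(9 + 30\right) + \sqrt{-1 + \sqrt{15} + 56}} = \frac{1}{39 + \sqrt{55 + \sqrt{15}}}$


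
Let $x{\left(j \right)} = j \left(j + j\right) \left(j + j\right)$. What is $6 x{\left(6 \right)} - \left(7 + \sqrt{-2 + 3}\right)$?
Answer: $5176$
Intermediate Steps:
$x{\left(j \right)} = 4 j^{3}$ ($x{\left(j \right)} = j 2 j 2 j = j 4 j^{2} = 4 j^{3}$)
$6 x{\left(6 \right)} - \left(7 + \sqrt{-2 + 3}\right) = 6 \cdot 4 \cdot 6^{3} - \left(7 + \sqrt{-2 + 3}\right) = 6 \cdot 4 \cdot 216 - \left(7 + \sqrt{1}\right) = 6 \cdot 864 - 8 = 5184 - 8 = 5176$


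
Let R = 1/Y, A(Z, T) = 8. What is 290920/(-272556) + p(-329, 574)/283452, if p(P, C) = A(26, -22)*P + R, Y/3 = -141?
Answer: -977355880547/907764383916 ≈ -1.0767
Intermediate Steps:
Y = -423 (Y = 3*(-141) = -423)
R = -1/423 (R = 1/(-423) = -1/423 ≈ -0.0023641)
p(P, C) = -1/423 + 8*P (p(P, C) = 8*P - 1/423 = -1/423 + 8*P)
290920/(-272556) + p(-329, 574)/283452 = 290920/(-272556) + (-1/423 + 8*(-329))/283452 = 290920*(-1/272556) + (-1/423 - 2632)*(1/283452) = -72730/68139 - 1113337/423*1/283452 = -72730/68139 - 1113337/119900196 = -977355880547/907764383916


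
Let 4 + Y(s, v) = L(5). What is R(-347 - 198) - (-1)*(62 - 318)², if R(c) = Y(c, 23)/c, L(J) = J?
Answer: 35717119/545 ≈ 65536.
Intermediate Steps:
Y(s, v) = 1 (Y(s, v) = -4 + 5 = 1)
R(c) = 1/c
R(-347 - 198) - (-1)*(62 - 318)² = 1/(-347 - 198) - (-1)*(62 - 318)² = 1/(-545) - (-1)*(-256)² = -1/545 - (-1)*65536 = -1/545 - 1*(-65536) = -1/545 + 65536 = 35717119/545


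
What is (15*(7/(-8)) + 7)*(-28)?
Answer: 343/2 ≈ 171.50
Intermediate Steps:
(15*(7/(-8)) + 7)*(-28) = (15*(7*(-⅛)) + 7)*(-28) = (15*(-7/8) + 7)*(-28) = (-105/8 + 7)*(-28) = -49/8*(-28) = 343/2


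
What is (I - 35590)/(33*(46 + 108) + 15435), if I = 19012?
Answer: -5526/6839 ≈ -0.80801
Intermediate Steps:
(I - 35590)/(33*(46 + 108) + 15435) = (19012 - 35590)/(33*(46 + 108) + 15435) = -16578/(33*154 + 15435) = -16578/(5082 + 15435) = -16578/20517 = -16578*1/20517 = -5526/6839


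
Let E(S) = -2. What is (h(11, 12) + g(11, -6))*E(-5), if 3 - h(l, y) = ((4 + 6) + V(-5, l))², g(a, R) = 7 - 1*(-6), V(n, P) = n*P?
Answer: 4018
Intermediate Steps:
V(n, P) = P*n
g(a, R) = 13 (g(a, R) = 7 + 6 = 13)
h(l, y) = 3 - (10 - 5*l)² (h(l, y) = 3 - ((4 + 6) + l*(-5))² = 3 - (10 - 5*l)²)
(h(11, 12) + g(11, -6))*E(-5) = ((3 - 25*(-2 + 11)²) + 13)*(-2) = ((3 - 25*9²) + 13)*(-2) = ((3 - 25*81) + 13)*(-2) = ((3 - 2025) + 13)*(-2) = (-2022 + 13)*(-2) = -2009*(-2) = 4018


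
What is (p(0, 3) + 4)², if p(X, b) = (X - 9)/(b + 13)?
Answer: 3025/256 ≈ 11.816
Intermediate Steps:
p(X, b) = (-9 + X)/(13 + b)
(p(0, 3) + 4)² = ((-9 + 0)/(13 + 3) + 4)² = (-9/16 + 4)² = (55/16)² = 3025/256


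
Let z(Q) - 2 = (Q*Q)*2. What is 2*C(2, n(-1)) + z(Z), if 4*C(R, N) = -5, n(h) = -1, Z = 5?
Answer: 99/2 ≈ 49.500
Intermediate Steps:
C(R, N) = -5/4 (C(R, N) = (¼)*(-5) = -5/4)
z(Q) = 2 + 2*Q² (z(Q) = 2 + (Q*Q)*2 = 2 + Q²*2 = 2 + 2*Q²)
2*C(2, n(-1)) + z(Z) = 2*(-5/4) + (2 + 2*5²) = -5/2 + (2 + 2*25) = -5/2 + (2 + 50) = -5/2 + 52 = 99/2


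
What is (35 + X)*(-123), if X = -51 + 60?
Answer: -5412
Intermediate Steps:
X = 9
(35 + X)*(-123) = (35 + 9)*(-123) = 44*(-123) = -5412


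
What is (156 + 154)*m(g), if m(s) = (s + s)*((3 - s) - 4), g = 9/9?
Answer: -1240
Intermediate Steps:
g = 1 (g = 9*(⅑) = 1)
m(s) = 2*s*(-1 - s) (m(s) = (2*s)*(-1 - s) = 2*s*(-1 - s))
(156 + 154)*m(g) = (156 + 154)*(-2*1*(1 + 1)) = 310*(-2*1*2) = 310*(-4) = -1240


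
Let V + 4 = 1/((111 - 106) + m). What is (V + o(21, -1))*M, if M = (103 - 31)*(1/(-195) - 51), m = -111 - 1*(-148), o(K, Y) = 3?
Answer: 1631144/455 ≈ 3584.9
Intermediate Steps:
m = 37 (m = -111 + 148 = 37)
M = -238704/65 (M = 72*(-1/195 - 51) = 72*(-9946/195) = -238704/65 ≈ -3672.4)
V = -167/42 (V = -4 + 1/((111 - 106) + 37) = -4 + 1/(5 + 37) = -4 + 1/42 = -167/42 ≈ -3.9762)
(V + o(21, -1))*M = (-167/42 + 3)*(-238704/65) = -41/42*(-238704/65) = 1631144/455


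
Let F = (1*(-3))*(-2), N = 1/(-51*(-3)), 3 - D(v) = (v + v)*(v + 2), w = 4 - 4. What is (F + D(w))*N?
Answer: 1/17 ≈ 0.058824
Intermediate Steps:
w = 0
D(v) = 3 - 2*v*(2 + v) (D(v) = 3 - (v + v)*(v + 2) = 3 - 2*v*(2 + v))
N = 1/153 ≈ 0.0065359
F = 6 (F = -3*(-2) = 6)
(F + D(w))*N = (6 + (3 - 4*0 - 2*0²))*(1/153) = (6 + (3 + 0 - 2*0))*(1/153) = (6 + (3 + 0 + 0))*(1/153) = (6 + 3)*(1/153) = 9*(1/153) = 1/17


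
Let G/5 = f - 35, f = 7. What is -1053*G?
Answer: 147420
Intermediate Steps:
G = -140 (G = 5*(7 - 35) = 5*(-28) = -140)
-1053*G = -1053*(-140) = 147420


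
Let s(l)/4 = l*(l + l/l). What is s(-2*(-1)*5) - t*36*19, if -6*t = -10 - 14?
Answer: -2296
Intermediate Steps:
t = 4 (t = -(-10 - 14)/6 = -⅙*(-24) = 4)
s(l) = 4*l*(1 + l) (s(l) = 4*(l*(l + l/l)) = 4*(l*(l + 1)) = 4*(l*(1 + l)) = 4*l*(1 + l))
s(-2*(-1)*5) - t*36*19 = 4*(-2*(-1)*5)*(1 - 2*(-1)*5) - 4*36*19 = 4*(2*5)*(1 + 2*5) - 144*19 = 4*10*(1 + 10) - 1*2736 = 4*10*11 - 2736 = 440 - 2736 = -2296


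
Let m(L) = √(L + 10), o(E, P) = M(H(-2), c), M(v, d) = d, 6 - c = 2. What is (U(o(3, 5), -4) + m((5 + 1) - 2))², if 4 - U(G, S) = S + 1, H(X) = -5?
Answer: (7 + √14)² ≈ 115.38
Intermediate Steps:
c = 4 (c = 6 - 1*2 = 6 - 2 = 4)
o(E, P) = 4
m(L) = √(10 + L)
U(G, S) = 3 - S (U(G, S) = 4 - (S + 1) = 4 - (1 + S) = 4 + (-1 - S) = 3 - S)
(U(o(3, 5), -4) + m((5 + 1) - 2))² = ((3 - 1*(-4)) + √(10 + ((5 + 1) - 2)))² = ((3 + 4) + √(10 + (6 - 2)))² = (7 + √(10 + 4))² = (7 + √14)²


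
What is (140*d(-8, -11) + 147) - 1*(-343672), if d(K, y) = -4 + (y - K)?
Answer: 342839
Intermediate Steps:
d(K, y) = -4 + y - K
(140*d(-8, -11) + 147) - 1*(-343672) = (140*(-4 - 11 - 1*(-8)) + 147) - 1*(-343672) = (140*(-4 - 11 + 8) + 147) + 343672 = (140*(-7) + 147) + 343672 = (-980 + 147) + 343672 = -833 + 343672 = 342839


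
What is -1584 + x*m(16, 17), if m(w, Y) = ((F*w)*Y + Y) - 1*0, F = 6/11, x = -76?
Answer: -155668/11 ≈ -14152.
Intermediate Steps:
F = 6/11 (F = 6*(1/11) = 6/11 ≈ 0.54545)
m(w, Y) = Y + 6*Y*w/11 (m(w, Y) = ((6*w/11)*Y + Y) - 1*0 = (6*Y*w/11 + Y) + 0 = (Y + 6*Y*w/11) + 0 = Y + 6*Y*w/11)
-1584 + x*m(16, 17) = -1584 - 76*17*(11 + 6*16)/11 = -1584 - 76*17*(11 + 96)/11 = -1584 - 76*17*107/11 = -1584 - 76*1819/11 = -1584 - 138244/11 = -155668/11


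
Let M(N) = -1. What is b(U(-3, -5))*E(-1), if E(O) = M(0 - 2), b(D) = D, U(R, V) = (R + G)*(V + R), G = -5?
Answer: -64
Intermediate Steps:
U(R, V) = (-5 + R)*(R + V) (U(R, V) = (R - 5)*(V + R) = (-5 + R)*(R + V))
E(O) = -1
b(U(-3, -5))*E(-1) = ((-3)² - 5*(-3) - 5*(-5) - 3*(-5))*(-1) = (9 + 15 + 25 + 15)*(-1) = 64*(-1) = -64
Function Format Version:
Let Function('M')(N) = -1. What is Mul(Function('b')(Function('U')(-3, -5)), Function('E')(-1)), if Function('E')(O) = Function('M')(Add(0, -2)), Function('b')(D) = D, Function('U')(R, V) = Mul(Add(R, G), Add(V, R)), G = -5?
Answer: -64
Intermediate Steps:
Function('U')(R, V) = Mul(Add(-5, R), Add(R, V)) (Function('U')(R, V) = Mul(Add(R, -5), Add(V, R)) = Mul(Add(-5, R), Add(R, V)))
Function('E')(O) = -1
Mul(Function('b')(Function('U')(-3, -5)), Function('E')(-1)) = Mul(Add(Pow(-3, 2), Mul(-5, -3), Mul(-5, -5), Mul(-3, -5)), -1) = Mul(Add(9, 15, 25, 15), -1) = Mul(64, -1) = -64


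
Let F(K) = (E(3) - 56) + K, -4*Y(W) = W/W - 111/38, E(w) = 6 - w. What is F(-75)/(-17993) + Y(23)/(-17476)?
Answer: 17826293/2515565344 ≈ 0.0070864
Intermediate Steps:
Y(W) = 73/152 (Y(W) = -(W/W - 111/38)/4 = -(1 - 111*1/38)/4 = -(1 - 111/38)/4 = -¼*(-73/38) = 73/152)
F(K) = -53 + K (F(K) = ((6 - 1*3) - 56) + K = ((6 - 3) - 56) + K = (3 - 56) + K = -53 + K)
F(-75)/(-17993) + Y(23)/(-17476) = (-53 - 75)/(-17993) + (73/152)/(-17476) = -128*(-1/17993) + (73/152)*(-1/17476) = 128/17993 - 73/2656352 = 17826293/2515565344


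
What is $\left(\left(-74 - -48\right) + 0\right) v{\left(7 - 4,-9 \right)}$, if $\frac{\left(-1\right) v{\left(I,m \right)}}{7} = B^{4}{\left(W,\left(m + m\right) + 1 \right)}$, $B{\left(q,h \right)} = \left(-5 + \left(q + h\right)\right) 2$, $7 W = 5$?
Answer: $\frac{205039910816}{343} \approx 5.9778 \cdot 10^{8}$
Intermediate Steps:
$W = \frac{5}{7}$ ($W = \frac{1}{7} \cdot 5 = \frac{5}{7} \approx 0.71429$)
$B{\left(q,h \right)} = -10 + 2 h + 2 q$ ($B{\left(q,h \right)} = \left(-5 + \left(h + q\right)\right) 2 = \left(-5 + h + q\right) 2 = -10 + 2 h + 2 q$)
$v{\left(I,m \right)} = - 7 \left(- \frac{46}{7} + 4 m\right)^{4}$ ($v{\left(I,m \right)} = - 7 \left(-10 + 2 \left(\left(m + m\right) + 1\right) + 2 \cdot \frac{5}{7}\right)^{4} = - 7 \left(-10 + 2 \left(2 m + 1\right) + \frac{10}{7}\right)^{4} = - 7 \left(-10 + 2 \left(1 + 2 m\right) + \frac{10}{7}\right)^{4} = - 7 \left(-10 + \left(2 + 4 m\right) + \frac{10}{7}\right)^{4} = - 7 \left(- \frac{46}{7} + 4 m\right)^{4}$)
$\left(\left(-74 - -48\right) + 0\right) v{\left(7 - 4,-9 \right)} = \left(\left(-74 - -48\right) + 0\right) \left(- \frac{16 \left(-23 + 14 \left(-9\right)\right)^{4}}{343}\right) = \left(\left(-74 + 48\right) + 0\right) \left(- \frac{16 \left(-23 - 126\right)^{4}}{343}\right) = \left(-26 + 0\right) \left(- \frac{16 \left(-149\right)^{4}}{343}\right) = - 26 \left(\left(- \frac{16}{343}\right) 492884401\right) = \left(-26\right) \left(- \frac{7886150416}{343}\right) = \frac{205039910816}{343}$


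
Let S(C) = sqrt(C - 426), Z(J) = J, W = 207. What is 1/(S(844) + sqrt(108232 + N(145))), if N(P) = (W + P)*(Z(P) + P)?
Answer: 1/(sqrt(418) + 6*sqrt(5842)) ≈ 0.0020875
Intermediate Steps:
N(P) = 2*P*(207 + P) (N(P) = (207 + P)*(P + P) = (207 + P)*(2*P) = 2*P*(207 + P))
S(C) = sqrt(-426 + C)
1/(S(844) + sqrt(108232 + N(145))) = 1/(sqrt(-426 + 844) + sqrt(108232 + 2*145*(207 + 145))) = 1/(sqrt(418) + sqrt(108232 + 2*145*352)) = 1/(sqrt(418) + sqrt(108232 + 102080)) = 1/(sqrt(418) + sqrt(210312)) = 1/(sqrt(418) + 6*sqrt(5842))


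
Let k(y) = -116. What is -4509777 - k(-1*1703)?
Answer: -4509661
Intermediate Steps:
-4509777 - k(-1*1703) = -4509777 - 1*(-116) = -4509777 + 116 = -4509661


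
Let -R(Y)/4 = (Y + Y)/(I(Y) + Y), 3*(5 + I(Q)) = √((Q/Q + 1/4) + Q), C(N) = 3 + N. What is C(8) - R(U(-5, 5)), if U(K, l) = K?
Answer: 3611/241 + 16*I*√15/241 ≈ 14.983 + 0.25713*I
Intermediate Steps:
I(Q) = -5 + √(5/4 + Q)/3 (I(Q) = -5 + √((Q/Q + 1/4) + Q)/3 = -5 + √((1 + 1*(¼)) + Q)/3 = -5 + √((1 + ¼) + Q)/3 = -5 + √(5/4 + Q)/3)
R(Y) = -8*Y/(-5 + Y + √(5 + 4*Y)/6) (R(Y) = -4*(Y + Y)/((-5 + √(5 + 4*Y)/6) + Y) = -4*2*Y/(-5 + Y + √(5 + 4*Y)/6) = -8*Y/(-5 + Y + √(5 + 4*Y)/6))
C(8) - R(U(-5, 5)) = (3 + 8) - (-48)*(-5)/(-30 + √(5 + 4*(-5)) + 6*(-5)) = 11 - (-48)*(-5)/(-30 + √(5 - 20) - 30) = 11 - (-48)*(-5)/(-30 + √(-15) - 30) = 11 - (-48)*(-5)/(-30 + I*√15 - 30) = 11 - (-48)*(-5)/(-60 + I*√15) = 11 - 240/(-60 + I*√15)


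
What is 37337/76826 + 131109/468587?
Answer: 27568212853/35999664862 ≈ 0.76579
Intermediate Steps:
37337/76826 + 131109/468587 = 27568212853/35999664862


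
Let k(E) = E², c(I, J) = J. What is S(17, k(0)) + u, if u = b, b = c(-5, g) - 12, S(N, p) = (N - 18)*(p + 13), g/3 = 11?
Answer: 8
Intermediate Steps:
g = 33 (g = 3*11 = 33)
S(N, p) = (-18 + N)*(13 + p)
b = 21 (b = 33 - 12 = 21)
u = 21
S(17, k(0)) + u = (-234 - 18*0² + 13*17 + 17*0²) + 21 = (-234 - 18*0 + 221 + 17*0) + 21 = (-234 + 0 + 221 + 0) + 21 = -13 + 21 = 8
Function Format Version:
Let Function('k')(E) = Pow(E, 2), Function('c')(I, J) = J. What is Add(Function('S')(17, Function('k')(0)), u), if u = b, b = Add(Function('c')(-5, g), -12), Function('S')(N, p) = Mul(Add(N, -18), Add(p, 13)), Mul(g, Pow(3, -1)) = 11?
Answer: 8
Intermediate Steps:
g = 33 (g = Mul(3, 11) = 33)
Function('S')(N, p) = Mul(Add(-18, N), Add(13, p))
b = 21 (b = Add(33, -12) = 21)
u = 21
Add(Function('S')(17, Function('k')(0)), u) = Add(Add(-234, Mul(-18, Pow(0, 2)), Mul(13, 17), Mul(17, Pow(0, 2))), 21) = Add(Add(-234, Mul(-18, 0), 221, Mul(17, 0)), 21) = Add(Add(-234, 0, 221, 0), 21) = Add(-13, 21) = 8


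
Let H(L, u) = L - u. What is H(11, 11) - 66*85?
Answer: -5610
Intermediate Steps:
H(11, 11) - 66*85 = (11 - 1*11) - 66*85 = (11 - 11) - 5610 = 0 - 5610 = -5610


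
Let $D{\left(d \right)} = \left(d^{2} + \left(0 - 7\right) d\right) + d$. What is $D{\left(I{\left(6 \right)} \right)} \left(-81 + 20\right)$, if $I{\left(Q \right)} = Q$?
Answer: $0$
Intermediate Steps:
$D{\left(d \right)} = d^{2} - 6 d$ ($D{\left(d \right)} = \left(d^{2} + \left(0 - 7\right) d\right) + d = \left(d^{2} - 7 d\right) + d = d^{2} - 6 d$)
$D{\left(I{\left(6 \right)} \right)} \left(-81 + 20\right) = 6 \left(-6 + 6\right) \left(-81 + 20\right) = 6 \cdot 0 \left(-61\right) = 0 \left(-61\right) = 0$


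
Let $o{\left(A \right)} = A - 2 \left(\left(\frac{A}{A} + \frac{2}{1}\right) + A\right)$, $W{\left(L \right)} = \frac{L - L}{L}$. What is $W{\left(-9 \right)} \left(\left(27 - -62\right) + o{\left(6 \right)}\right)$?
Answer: $0$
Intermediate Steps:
$W{\left(L \right)} = 0$ ($W{\left(L \right)} = \frac{0}{L} = 0$)
$o{\left(A \right)} = -6 - A$ ($o{\left(A \right)} = A - 2 \left(\left(1 + 2 \cdot 1\right) + A\right) = A - 2 \left(\left(1 + 2\right) + A\right) = A - 2 \left(3 + A\right) = A - \left(6 + 2 A\right) = -6 - A$)
$W{\left(-9 \right)} \left(\left(27 - -62\right) + o{\left(6 \right)}\right) = 0 \left(\left(27 - -62\right) - 12\right) = 0 \left(\left(27 + 62\right) - 12\right) = 0 \left(89 - 12\right) = 0 \cdot 77 = 0$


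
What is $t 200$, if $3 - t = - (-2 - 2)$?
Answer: $-200$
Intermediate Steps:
$t = -1$ ($t = 3 - - (-2 - 2) = 3 - \left(-1\right) \left(-4\right) = 3 - 4 = -1$)
$t 200 = \left(-1\right) 200 = -200$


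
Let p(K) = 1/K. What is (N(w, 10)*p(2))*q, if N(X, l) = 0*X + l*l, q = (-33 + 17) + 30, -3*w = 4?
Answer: 700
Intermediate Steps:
w = -4/3 (w = -⅓*4 = -4/3 ≈ -1.3333)
q = 14 (q = -16 + 30 = 14)
p(K) = 1/K
N(X, l) = l² (N(X, l) = 0 + l² = l²)
(N(w, 10)*p(2))*q = (10²/2)*14 = (100*(½))*14 = 50*14 = 700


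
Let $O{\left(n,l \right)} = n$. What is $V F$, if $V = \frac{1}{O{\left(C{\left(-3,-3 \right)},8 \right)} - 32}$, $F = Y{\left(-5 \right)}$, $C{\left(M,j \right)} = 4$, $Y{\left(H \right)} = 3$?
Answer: $- \frac{3}{28} \approx -0.10714$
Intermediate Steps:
$F = 3$
$V = - \frac{1}{28}$ ($V = \frac{1}{4 - 32} = \frac{1}{-28} = - \frac{1}{28} \approx -0.035714$)
$V F = \left(- \frac{1}{28}\right) 3 = - \frac{3}{28}$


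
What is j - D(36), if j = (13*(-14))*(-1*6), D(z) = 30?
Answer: 1062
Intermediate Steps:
j = 1092 (j = -182*(-6) = 1092)
j - D(36) = 1092 - 1*30 = 1092 - 30 = 1062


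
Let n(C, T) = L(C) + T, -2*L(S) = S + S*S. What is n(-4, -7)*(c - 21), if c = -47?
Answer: 884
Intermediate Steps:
L(S) = -S/2 - S**2/2 (L(S) = -(S + S*S)/2 = -(S + S**2)/2 = -S/2 - S**2/2)
n(C, T) = T - C*(1 + C)/2 (n(C, T) = -C*(1 + C)/2 + T = T - C*(1 + C)/2)
n(-4, -7)*(c - 21) = (-7 - 1/2*(-4)*(1 - 4))*(-47 - 21) = (-7 - 1/2*(-4)*(-3))*(-68) = (-7 - 6)*(-68) = -13*(-68) = 884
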